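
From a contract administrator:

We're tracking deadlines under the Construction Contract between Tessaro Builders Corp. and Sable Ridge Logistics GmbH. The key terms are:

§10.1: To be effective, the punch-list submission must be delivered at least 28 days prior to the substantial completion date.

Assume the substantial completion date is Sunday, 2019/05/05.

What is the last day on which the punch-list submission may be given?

2019/04/07

2019/05/05 minus 28 days is 2019/04/07.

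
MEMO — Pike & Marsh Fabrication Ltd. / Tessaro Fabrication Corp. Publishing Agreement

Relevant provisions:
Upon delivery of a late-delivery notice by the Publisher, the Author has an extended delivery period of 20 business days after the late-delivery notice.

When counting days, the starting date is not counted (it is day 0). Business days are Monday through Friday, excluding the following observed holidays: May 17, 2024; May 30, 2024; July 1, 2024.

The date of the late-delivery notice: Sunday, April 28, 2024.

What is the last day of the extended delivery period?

May 27, 2024

The last day of the extended delivery period: 20 business days after Sunday, April 28, 2024, skipping weekends and the listed holiday on May 17 — Apr 29, Apr 30, May 1, May 2, …, May 23, May 24, May 27 — lands on Monday, May 27, 2024.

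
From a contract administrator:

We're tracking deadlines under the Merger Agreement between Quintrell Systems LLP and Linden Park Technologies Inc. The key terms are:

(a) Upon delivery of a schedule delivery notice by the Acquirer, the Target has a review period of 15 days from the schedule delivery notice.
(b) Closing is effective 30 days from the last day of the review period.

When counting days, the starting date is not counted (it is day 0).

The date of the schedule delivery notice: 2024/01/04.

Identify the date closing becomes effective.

2024/02/18

The last day of the review period: 2024/01/04 + 15 days = 2024/01/19.
Adding 30 calendar days to 2024/01/19 gives 2024/02/18, which is the date closing becomes effective.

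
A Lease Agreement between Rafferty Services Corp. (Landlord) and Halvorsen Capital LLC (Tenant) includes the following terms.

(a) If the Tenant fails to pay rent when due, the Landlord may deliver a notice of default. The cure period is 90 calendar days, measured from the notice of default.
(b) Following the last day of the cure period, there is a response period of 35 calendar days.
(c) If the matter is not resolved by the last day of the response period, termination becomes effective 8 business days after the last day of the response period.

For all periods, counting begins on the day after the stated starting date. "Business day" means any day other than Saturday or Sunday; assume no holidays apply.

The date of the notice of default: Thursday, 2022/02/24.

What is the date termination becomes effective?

The last day of the cure period: 2022/02/24 + 90 days = 2022/05/25.
The last day of the response period: 35 calendar days after 2022/05/25 is 2022/06/29.
The date termination becomes effective: counting 8 business days from Wednesday, 2022/06/29 (Jun 30, Jul 1, Jul 4, Jul 5, Jul 6, Jul 7, Jul 8, Jul 11, skipping weekends) reaches Monday, 2022/07/11.

2022/07/11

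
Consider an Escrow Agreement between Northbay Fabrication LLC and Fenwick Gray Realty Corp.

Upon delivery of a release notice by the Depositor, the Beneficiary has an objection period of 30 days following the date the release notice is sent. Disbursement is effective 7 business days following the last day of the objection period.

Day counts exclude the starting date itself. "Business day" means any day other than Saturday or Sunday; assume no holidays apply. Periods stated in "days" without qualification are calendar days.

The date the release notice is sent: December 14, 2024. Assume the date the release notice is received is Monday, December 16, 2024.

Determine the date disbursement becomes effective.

Adding 30 calendar days to December 14, 2024 gives January 13, 2025, which is the last day of the objection period.
The date disbursement becomes effective: 7 business days after Monday, January 13, 2025, skipping weekends — Jan 14, Jan 15, Jan 16, Jan 17, Jan 20, Jan 21, Jan 22 — lands on Wednesday, January 22, 2025.

January 22, 2025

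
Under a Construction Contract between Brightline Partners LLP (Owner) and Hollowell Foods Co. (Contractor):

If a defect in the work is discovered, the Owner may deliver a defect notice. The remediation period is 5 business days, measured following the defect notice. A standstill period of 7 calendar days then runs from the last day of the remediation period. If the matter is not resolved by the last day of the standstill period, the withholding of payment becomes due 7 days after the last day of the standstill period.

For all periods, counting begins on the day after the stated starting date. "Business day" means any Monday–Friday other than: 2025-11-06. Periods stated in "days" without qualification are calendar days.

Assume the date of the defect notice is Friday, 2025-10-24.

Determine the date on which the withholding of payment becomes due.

The last day of the remediation period: counting 5 business days from Friday, 2025-10-24 (Oct 27, Oct 28, Oct 29, Oct 30, Oct 31, skipping weekends) reaches Friday, 2025-10-31.
The last day of the standstill period: 2025-10-31 + 7 days = 2025-11-07.
The date on which the withholding of payment becomes due: 2025-11-07 + 7 days = 2025-11-14.

2025-11-14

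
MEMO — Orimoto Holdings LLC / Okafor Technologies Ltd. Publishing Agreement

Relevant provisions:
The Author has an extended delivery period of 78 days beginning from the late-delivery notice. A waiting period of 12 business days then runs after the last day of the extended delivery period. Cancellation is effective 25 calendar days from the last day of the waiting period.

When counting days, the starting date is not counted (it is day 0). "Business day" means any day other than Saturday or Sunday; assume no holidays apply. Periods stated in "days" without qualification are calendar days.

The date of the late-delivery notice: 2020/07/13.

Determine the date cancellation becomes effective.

The last day of the extended delivery period: 2020/07/13 + 78 days = 2020/09/29.
The last day of the waiting period: counting 12 business days from Tuesday, 2020/09/29 (Sep 30, Oct 1, Oct 2, Oct 5, …, Oct 13, Oct 14, Oct 15, skipping weekends) reaches Thursday, 2020/10/15.
The date cancellation becomes effective: 25 calendar days after 2020/10/15 is 2020/11/09.

2020/11/09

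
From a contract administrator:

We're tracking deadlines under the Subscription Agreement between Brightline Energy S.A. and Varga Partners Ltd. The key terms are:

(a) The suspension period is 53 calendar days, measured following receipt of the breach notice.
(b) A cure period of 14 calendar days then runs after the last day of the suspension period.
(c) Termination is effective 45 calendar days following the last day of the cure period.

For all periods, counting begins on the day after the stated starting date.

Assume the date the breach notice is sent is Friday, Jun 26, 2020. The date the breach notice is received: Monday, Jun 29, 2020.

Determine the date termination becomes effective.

Oct 19, 2020

The last day of the suspension period: Jun 29, 2020 + 53 days = Aug 21, 2020.
The last day of the cure period: 14 calendar days after Aug 21, 2020 is Sep 4, 2020.
The date termination becomes effective: 45 calendar days after Sep 4, 2020 is Oct 19, 2020.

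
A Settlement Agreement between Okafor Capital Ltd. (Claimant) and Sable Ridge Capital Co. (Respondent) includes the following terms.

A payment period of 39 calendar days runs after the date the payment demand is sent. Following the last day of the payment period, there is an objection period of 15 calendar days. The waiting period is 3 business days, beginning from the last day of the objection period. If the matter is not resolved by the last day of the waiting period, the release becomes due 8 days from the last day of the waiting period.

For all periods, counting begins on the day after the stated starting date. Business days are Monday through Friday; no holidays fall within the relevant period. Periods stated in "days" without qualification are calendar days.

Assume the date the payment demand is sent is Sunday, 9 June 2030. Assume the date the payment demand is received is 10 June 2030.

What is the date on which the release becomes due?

15 August 2030

The last day of the payment period: 9 June 2030 + 39 days = 18 July 2030.
Adding 15 calendar days to 18 July 2030 gives 2 August 2030, which is the last day of the objection period.
The last day of the waiting period: counting 3 business days from Friday, 2 August 2030 (Aug 5, Aug 6, Aug 7, skipping weekends) reaches Wednesday, 7 August 2030.
The date on which the release becomes due: 8 calendar days after 7 August 2030 is 15 August 2030.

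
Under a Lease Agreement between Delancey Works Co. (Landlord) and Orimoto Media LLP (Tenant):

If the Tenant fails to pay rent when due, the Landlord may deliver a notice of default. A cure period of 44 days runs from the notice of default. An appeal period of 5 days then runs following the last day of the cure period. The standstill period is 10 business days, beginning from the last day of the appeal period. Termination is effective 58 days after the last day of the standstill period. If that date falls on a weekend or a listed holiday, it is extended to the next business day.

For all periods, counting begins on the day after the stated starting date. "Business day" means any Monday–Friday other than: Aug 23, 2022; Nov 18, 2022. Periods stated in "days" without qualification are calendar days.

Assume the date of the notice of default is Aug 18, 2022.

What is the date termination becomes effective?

Dec 19, 2022

The last day of the cure period: 44 calendar days after Aug 18, 2022 is Oct 1, 2022.
The last day of the appeal period: 5 calendar days after Oct 1, 2022 is Oct 6, 2022.
The last day of the standstill period: 10 business days after Thursday, Oct 6, 2022, skipping weekends — Oct 7, Oct 10, Oct 11, Oct 12, Oct 13, Oct 14, Oct 17, Oct 18, Oct 19, Oct 20 — lands on Thursday, Oct 20, 2022.
The date termination becomes effective: 58 calendar days after Oct 20, 2022 is Dec 17, 2022. That falls on a Saturday, so it rolls to the next business day, Monday, Dec 19, 2022.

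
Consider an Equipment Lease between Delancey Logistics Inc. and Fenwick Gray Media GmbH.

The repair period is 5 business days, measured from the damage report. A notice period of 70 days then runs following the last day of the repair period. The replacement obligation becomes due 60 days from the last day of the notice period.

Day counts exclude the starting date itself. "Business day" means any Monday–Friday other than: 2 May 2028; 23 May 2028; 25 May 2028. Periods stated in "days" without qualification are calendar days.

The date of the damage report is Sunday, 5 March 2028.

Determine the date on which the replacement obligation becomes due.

18 July 2028

From Sunday, 5 March 2028, 5 business days (Mar 6, Mar 7, Mar 8, Mar 9, Mar 10, skipping weekends) brings us to Friday, 10 March 2028, which is the last day of the repair period.
The last day of the notice period: 70 calendar days after 10 March 2028 is 19 May 2028.
Adding 60 calendar days to 19 May 2028 gives 18 July 2028, which is the date on which the replacement obligation becomes due.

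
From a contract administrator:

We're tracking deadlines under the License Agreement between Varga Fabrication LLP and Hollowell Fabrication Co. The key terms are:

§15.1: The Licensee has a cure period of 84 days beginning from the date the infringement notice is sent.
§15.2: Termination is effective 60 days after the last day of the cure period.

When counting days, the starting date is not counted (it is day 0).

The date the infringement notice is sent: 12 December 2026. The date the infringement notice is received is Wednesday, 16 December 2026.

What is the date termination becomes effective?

The last day of the cure period: 12 December 2026 + 84 days = 6 March 2027.
Adding 60 calendar days to 6 March 2027 gives 5 May 2027, which is the date termination becomes effective.

5 May 2027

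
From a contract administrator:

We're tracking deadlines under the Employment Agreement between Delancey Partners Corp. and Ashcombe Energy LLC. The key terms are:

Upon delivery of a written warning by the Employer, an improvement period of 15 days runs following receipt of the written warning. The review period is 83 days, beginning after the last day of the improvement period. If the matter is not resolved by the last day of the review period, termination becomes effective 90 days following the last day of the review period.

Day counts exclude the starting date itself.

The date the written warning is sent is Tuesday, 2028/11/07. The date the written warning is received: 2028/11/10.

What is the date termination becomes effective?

2029/05/17

Adding 15 calendar days to 2028/11/10 gives 2028/11/25, which is the last day of the improvement period.
The last day of the review period: 2028/11/25 + 83 days = 2029/02/16.
Adding 90 calendar days to 2029/02/16 gives 2029/05/17, which is the date termination becomes effective.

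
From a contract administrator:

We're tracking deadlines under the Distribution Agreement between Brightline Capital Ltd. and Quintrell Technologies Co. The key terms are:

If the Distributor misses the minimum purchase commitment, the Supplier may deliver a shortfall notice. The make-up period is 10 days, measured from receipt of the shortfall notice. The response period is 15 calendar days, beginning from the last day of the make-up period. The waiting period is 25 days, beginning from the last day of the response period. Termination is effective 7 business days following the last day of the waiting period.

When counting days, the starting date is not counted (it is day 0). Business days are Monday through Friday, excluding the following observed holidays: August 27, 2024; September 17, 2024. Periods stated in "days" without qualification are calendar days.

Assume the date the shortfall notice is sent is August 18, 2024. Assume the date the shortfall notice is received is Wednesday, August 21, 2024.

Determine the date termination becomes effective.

October 21, 2024

Adding 10 calendar days to August 21, 2024 gives August 31, 2024, which is the last day of the make-up period.
Adding 15 calendar days to August 31, 2024 gives September 15, 2024, which is the last day of the response period.
The last day of the waiting period: September 15, 2024 + 25 days = October 10, 2024.
From Thursday, October 10, 2024, 7 business days (Oct 11, Oct 14, Oct 15, Oct 16, Oct 17, Oct 18, Oct 21, skipping weekends) brings us to Monday, October 21, 2024, which is the date termination becomes effective.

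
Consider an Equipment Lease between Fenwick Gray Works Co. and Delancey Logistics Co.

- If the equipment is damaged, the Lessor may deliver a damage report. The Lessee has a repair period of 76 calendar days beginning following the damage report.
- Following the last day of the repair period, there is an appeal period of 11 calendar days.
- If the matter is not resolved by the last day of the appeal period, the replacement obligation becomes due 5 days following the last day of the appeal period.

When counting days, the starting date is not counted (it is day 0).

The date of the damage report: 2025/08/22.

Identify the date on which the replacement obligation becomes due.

The last day of the repair period: 76 calendar days after 2025/08/22 is 2025/11/06.
Adding 11 calendar days to 2025/11/06 gives 2025/11/17, which is the last day of the appeal period.
The date on which the replacement obligation becomes due: 5 calendar days after 2025/11/17 is 2025/11/22.

2025/11/22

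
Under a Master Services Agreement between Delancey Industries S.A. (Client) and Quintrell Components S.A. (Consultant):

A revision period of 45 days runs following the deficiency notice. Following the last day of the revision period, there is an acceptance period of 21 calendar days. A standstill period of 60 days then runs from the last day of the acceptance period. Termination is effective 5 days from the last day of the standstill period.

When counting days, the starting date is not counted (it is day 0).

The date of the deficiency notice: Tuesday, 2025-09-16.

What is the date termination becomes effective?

2026-01-25

The last day of the revision period: 45 calendar days after 2025-09-16 is 2025-10-31.
Adding 21 calendar days to 2025-10-31 gives 2025-11-21, which is the last day of the acceptance period.
The last day of the standstill period: 2025-11-21 + 60 days = 2026-01-20.
The date termination becomes effective: 5 calendar days after 2026-01-20 is 2026-01-25.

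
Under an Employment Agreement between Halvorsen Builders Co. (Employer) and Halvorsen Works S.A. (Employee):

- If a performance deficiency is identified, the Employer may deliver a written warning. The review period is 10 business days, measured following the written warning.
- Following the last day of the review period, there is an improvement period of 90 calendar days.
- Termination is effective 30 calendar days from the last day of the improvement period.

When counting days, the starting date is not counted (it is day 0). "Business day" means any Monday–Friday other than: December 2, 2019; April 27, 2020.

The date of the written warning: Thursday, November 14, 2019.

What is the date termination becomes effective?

March 27, 2020

The last day of the review period: 10 business days after Thursday, November 14, 2019, skipping weekends — Nov 15, Nov 18, Nov 19, Nov 20, Nov 21, Nov 22, Nov 25, Nov 26, Nov 27, Nov 28 — lands on Thursday, November 28, 2019.
The last day of the improvement period: November 28, 2019 + 90 days = February 26, 2020.
Adding 30 calendar days to February 26, 2020 gives March 27, 2020, which is the date termination becomes effective.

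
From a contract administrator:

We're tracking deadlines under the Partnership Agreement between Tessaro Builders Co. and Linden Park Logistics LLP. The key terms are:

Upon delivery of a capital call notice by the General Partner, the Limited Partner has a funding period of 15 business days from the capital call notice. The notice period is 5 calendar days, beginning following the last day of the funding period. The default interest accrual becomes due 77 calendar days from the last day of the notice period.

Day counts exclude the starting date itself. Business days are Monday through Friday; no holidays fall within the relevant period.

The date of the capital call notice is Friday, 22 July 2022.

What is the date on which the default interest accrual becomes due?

The last day of the funding period: counting 15 business days from Friday, 22 July 2022 (Jul 25, Jul 26, Jul 27, Jul 28, …, Aug 10, Aug 11, Aug 12, skipping weekends) reaches Friday, 12 August 2022.
The last day of the notice period: 5 calendar days after 12 August 2022 is 17 August 2022.
Adding 77 calendar days to 17 August 2022 gives 2 November 2022, which is the date on which the default interest accrual becomes due.

2 November 2022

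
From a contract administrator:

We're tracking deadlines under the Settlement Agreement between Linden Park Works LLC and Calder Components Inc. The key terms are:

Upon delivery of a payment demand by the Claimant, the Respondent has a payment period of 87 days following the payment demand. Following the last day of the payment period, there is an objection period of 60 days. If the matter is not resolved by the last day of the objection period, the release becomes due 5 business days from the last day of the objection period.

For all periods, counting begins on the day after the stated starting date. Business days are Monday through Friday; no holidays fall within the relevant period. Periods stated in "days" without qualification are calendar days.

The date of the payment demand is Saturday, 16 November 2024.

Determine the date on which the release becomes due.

18 April 2025

Adding 87 calendar days to 16 November 2024 gives 11 February 2025, which is the last day of the payment period.
Adding 60 calendar days to 11 February 2025 gives 12 April 2025, which is the last day of the objection period.
The date on which the release becomes due: counting 5 business days from Saturday, 12 April 2025 (Apr 14, Apr 15, Apr 16, Apr 17, Apr 18, skipping weekends) reaches Friday, 18 April 2025.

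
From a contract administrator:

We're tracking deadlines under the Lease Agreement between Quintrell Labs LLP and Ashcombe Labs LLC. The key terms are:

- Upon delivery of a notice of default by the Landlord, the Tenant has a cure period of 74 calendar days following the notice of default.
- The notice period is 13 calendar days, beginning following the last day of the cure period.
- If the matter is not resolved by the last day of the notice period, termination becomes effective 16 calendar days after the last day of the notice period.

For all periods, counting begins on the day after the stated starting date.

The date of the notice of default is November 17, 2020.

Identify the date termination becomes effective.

Adding 74 calendar days to November 17, 2020 gives January 30, 2021, which is the last day of the cure period.
Adding 13 calendar days to January 30, 2021 gives February 12, 2021, which is the last day of the notice period.
The date termination becomes effective: February 12, 2021 + 16 days = February 28, 2021.

February 28, 2021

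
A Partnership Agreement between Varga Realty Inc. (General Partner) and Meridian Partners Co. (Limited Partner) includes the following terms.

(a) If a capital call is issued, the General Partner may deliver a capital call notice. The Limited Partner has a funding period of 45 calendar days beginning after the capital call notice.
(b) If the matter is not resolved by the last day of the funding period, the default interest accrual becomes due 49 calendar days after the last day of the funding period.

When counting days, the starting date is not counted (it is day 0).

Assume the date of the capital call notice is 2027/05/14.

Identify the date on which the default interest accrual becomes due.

Adding 45 calendar days to 2027/05/14 gives 2027/06/28, which is the last day of the funding period.
The date on which the default interest accrual becomes due: 49 calendar days after 2027/06/28 is 2027/08/16.

2027/08/16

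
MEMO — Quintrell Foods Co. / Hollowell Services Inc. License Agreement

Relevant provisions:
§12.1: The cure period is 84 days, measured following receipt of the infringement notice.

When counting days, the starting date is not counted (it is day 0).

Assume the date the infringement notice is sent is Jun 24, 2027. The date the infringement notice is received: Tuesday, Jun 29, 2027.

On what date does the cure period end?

Sep 21, 2027

Adding 84 calendar days to Jun 29, 2027 gives Sep 21, 2027, which is the last day of the cure period.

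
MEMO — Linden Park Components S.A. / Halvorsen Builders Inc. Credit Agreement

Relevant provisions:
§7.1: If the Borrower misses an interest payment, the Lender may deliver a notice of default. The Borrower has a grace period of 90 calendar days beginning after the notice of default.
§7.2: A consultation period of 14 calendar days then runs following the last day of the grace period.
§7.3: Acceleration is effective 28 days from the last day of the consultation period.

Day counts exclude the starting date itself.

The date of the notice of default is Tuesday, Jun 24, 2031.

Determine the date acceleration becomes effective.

The last day of the grace period: Jun 24, 2031 + 90 days = Sep 22, 2031.
The last day of the consultation period: 14 calendar days after Sep 22, 2031 is Oct 6, 2031.
The date acceleration becomes effective: Oct 6, 2031 + 28 days = Nov 3, 2031.

Nov 3, 2031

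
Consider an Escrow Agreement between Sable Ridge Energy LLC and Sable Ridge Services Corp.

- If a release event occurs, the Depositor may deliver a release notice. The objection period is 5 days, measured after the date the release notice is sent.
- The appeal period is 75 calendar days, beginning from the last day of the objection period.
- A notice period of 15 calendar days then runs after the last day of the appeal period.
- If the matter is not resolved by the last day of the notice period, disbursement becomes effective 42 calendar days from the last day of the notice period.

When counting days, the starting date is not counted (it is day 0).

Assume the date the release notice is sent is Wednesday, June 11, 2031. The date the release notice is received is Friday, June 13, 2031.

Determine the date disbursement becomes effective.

October 26, 2031

The last day of the objection period: 5 calendar days after June 11, 2031 is June 16, 2031.
The last day of the appeal period: 75 calendar days after June 16, 2031 is August 30, 2031.
Adding 15 calendar days to August 30, 2031 gives September 14, 2031, which is the last day of the notice period.
Adding 42 calendar days to September 14, 2031 gives October 26, 2031, which is the date disbursement becomes effective.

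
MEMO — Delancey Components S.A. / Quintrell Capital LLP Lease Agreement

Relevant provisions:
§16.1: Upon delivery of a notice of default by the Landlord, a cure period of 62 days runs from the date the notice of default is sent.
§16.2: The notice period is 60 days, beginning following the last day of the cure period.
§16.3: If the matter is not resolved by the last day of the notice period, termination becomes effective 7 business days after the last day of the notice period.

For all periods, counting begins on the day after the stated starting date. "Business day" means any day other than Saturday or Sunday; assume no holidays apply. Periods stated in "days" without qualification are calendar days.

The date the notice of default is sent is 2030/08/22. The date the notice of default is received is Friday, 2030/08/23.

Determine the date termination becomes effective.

Adding 62 calendar days to 2030/08/22 gives 2030/10/23, which is the last day of the cure period.
The last day of the notice period: 60 calendar days after 2030/10/23 is 2030/12/22.
The date termination becomes effective: 7 business days after Sunday, 2030/12/22, skipping weekends — Dec 23, Dec 24, Dec 25, Dec 26, Dec 27, Dec 30, Dec 31 — lands on Tuesday, 2030/12/31.

2030/12/31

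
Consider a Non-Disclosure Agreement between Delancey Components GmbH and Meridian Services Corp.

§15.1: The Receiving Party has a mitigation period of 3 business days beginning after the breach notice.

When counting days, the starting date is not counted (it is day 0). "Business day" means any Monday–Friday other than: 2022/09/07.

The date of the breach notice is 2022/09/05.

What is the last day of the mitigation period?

2022/09/09

The last day of the mitigation period: 3 business days after Monday, 2022/09/05, skipping weekends and the listed holiday on Sep 7 — Sep 6, Sep 8, Sep 9 — lands on Friday, 2022/09/09.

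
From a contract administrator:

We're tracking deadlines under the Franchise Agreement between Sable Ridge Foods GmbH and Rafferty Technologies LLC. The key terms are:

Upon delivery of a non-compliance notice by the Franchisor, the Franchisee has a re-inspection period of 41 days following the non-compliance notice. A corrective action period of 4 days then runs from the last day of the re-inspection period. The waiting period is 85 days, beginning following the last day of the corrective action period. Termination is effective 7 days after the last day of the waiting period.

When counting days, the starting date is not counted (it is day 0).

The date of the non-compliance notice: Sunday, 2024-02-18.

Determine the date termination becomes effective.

2024-07-04

The last day of the re-inspection period: 41 calendar days after 2024-02-18 is 2024-03-30.
The last day of the corrective action period: 4 calendar days after 2024-03-30 is 2024-04-03.
The last day of the waiting period: 2024-04-03 + 85 days = 2024-06-27.
Adding 7 calendar days to 2024-06-27 gives 2024-07-04, which is the date termination becomes effective.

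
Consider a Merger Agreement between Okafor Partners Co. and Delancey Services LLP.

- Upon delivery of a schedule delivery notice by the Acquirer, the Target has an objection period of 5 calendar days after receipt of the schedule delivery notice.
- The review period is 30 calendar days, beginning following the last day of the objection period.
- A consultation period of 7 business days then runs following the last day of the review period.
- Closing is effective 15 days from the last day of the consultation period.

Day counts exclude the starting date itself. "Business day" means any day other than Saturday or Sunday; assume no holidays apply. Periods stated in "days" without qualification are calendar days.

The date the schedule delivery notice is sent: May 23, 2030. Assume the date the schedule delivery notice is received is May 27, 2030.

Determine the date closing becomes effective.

Jul 25, 2030

Adding 5 calendar days to May 27, 2030 gives Jun 1, 2030, which is the last day of the objection period.
The last day of the review period: Jun 1, 2030 + 30 days = Jul 1, 2030.
From Monday, Jul 1, 2030, 7 business days (Jul 2, Jul 3, Jul 4, Jul 5, Jul 8, Jul 9, Jul 10, skipping weekends) brings us to Wednesday, Jul 10, 2030, which is the last day of the consultation period.
The date closing becomes effective: Jul 10, 2030 + 15 days = Jul 25, 2030.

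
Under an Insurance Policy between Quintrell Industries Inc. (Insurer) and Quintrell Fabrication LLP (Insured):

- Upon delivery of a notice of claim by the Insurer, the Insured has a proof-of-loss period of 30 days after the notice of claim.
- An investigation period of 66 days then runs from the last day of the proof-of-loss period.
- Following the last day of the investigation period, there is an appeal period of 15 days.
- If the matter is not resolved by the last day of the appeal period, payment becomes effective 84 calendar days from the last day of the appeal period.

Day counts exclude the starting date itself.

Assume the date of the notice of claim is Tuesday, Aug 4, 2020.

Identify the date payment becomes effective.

Feb 15, 2021

Adding 30 calendar days to Aug 4, 2020 gives Sep 3, 2020, which is the last day of the proof-of-loss period.
The last day of the investigation period: 66 calendar days after Sep 3, 2020 is Nov 8, 2020.
Adding 15 calendar days to Nov 8, 2020 gives Nov 23, 2020, which is the last day of the appeal period.
Adding 84 calendar days to Nov 23, 2020 gives Feb 15, 2021, which is the date payment becomes effective.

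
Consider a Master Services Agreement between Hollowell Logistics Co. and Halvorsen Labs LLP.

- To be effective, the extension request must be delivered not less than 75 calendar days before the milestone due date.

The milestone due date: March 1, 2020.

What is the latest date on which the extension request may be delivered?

December 17, 2019

Counting back 75 calendar days from March 1, 2020 gives December 17, 2019.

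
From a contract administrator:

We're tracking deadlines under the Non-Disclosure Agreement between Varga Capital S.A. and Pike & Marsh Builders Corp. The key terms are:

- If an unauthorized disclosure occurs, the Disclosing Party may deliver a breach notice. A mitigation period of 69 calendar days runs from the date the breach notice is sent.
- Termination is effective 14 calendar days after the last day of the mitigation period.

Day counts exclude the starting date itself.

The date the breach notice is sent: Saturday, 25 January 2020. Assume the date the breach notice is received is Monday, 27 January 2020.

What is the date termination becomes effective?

17 April 2020

The last day of the mitigation period: 25 January 2020 + 69 days = 3 April 2020.
The date termination becomes effective: 3 April 2020 + 14 days = 17 April 2020.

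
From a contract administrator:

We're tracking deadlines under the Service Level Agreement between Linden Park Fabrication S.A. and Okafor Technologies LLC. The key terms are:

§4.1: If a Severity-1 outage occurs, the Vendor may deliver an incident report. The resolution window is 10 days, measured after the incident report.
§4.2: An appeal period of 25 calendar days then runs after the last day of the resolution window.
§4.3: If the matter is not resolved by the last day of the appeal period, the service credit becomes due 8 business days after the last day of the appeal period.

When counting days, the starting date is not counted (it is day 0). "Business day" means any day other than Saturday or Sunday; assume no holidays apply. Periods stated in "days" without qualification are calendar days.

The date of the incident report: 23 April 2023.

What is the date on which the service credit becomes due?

7 June 2023

The last day of the resolution window: 10 calendar days after 23 April 2023 is 3 May 2023.
Adding 25 calendar days to 3 May 2023 gives 28 May 2023, which is the last day of the appeal period.
The date on which the service credit becomes due: counting 8 business days from Sunday, 28 May 2023 (May 29, May 30, May 31, Jun 1, Jun 2, Jun 5, Jun 6, Jun 7, skipping weekends) reaches Wednesday, 7 June 2023.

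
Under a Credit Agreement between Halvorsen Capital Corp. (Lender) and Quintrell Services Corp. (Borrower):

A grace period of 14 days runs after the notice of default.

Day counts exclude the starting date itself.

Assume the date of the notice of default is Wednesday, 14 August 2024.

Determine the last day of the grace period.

28 August 2024

Adding 14 calendar days to 14 August 2024 gives 28 August 2024, which is the last day of the grace period.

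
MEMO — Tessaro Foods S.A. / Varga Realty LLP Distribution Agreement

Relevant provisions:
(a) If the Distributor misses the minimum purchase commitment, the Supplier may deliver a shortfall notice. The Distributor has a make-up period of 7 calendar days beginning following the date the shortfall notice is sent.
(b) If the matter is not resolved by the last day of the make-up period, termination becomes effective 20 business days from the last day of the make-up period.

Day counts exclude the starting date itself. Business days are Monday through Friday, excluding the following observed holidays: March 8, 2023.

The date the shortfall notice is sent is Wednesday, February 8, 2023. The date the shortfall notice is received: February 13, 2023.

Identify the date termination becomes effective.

Adding 7 calendar days to February 8, 2023 gives February 15, 2023, which is the last day of the make-up period.
From Wednesday, February 15, 2023, 20 business days (Feb 16, Feb 17, Feb 20, Feb 21, …, Mar 14, Mar 15, Mar 16, skipping weekends and the listed holiday on Mar 8) brings us to Thursday, March 16, 2023, which is the date termination becomes effective.

March 16, 2023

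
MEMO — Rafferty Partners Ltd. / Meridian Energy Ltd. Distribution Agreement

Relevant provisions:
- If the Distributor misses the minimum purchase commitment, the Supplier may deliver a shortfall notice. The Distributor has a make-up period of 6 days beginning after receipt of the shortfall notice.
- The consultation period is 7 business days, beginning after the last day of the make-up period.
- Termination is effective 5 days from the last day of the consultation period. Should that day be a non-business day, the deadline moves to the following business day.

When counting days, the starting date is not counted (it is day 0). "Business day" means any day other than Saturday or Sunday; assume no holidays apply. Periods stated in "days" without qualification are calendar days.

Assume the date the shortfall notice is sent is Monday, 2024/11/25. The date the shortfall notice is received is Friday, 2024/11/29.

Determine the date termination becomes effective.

2024/12/23

The last day of the make-up period: 2024/11/29 + 6 days = 2024/12/05.
From Thursday, 2024/12/05, 7 business days (Dec 6, Dec 9, Dec 10, Dec 11, Dec 12, Dec 13, Dec 16, skipping weekends) brings us to Monday, 2024/12/16, which is the last day of the consultation period.
Adding 5 calendar days to 2024/12/16 gives 2024/12/21, which is the date termination becomes effective. That falls on a Saturday, so it rolls to the next business day, Monday, 2024/12/23.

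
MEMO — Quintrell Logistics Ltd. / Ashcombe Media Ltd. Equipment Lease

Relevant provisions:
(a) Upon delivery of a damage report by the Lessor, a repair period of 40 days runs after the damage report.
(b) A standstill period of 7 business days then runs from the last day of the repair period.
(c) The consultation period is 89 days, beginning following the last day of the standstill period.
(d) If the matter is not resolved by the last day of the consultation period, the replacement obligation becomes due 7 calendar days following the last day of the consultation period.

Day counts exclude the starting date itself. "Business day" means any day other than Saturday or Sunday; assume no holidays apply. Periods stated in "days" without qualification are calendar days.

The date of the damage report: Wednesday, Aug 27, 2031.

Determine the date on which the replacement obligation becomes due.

Adding 40 calendar days to Aug 27, 2031 gives Oct 6, 2031, which is the last day of the repair period.
The last day of the standstill period: 7 business days after Monday, Oct 6, 2031, skipping weekends — Oct 7, Oct 8, Oct 9, Oct 10, Oct 13, Oct 14, Oct 15 — lands on Wednesday, Oct 15, 2031.
Adding 89 calendar days to Oct 15, 2031 gives Jan 12, 2032, which is the last day of the consultation period.
The date on which the replacement obligation becomes due: Jan 12, 2032 + 7 days = Jan 19, 2032.

Jan 19, 2032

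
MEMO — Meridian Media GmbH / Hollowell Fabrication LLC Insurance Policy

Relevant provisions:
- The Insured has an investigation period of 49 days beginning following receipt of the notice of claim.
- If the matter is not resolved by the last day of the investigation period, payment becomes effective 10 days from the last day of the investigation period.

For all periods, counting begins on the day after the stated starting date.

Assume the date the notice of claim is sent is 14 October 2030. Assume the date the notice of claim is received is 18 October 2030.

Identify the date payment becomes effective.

16 December 2030

The last day of the investigation period: 18 October 2030 + 49 days = 6 December 2030.
Adding 10 calendar days to 6 December 2030 gives 16 December 2030, which is the date payment becomes effective.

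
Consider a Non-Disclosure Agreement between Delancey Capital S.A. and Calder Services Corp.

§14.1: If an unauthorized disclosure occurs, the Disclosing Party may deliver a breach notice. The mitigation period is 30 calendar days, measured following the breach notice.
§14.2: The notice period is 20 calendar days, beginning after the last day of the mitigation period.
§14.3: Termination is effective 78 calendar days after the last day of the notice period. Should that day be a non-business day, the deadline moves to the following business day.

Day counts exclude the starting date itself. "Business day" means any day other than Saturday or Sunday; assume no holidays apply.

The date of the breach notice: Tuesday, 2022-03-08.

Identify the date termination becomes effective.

2022-07-14

The last day of the mitigation period: 2022-03-08 + 30 days = 2022-04-07.
Adding 20 calendar days to 2022-04-07 gives 2022-04-27, which is the last day of the notice period.
The date termination becomes effective: 78 calendar days after 2022-04-27 is 2022-07-14. 2022-07-14 is a Thursday, so no roll-forward applies.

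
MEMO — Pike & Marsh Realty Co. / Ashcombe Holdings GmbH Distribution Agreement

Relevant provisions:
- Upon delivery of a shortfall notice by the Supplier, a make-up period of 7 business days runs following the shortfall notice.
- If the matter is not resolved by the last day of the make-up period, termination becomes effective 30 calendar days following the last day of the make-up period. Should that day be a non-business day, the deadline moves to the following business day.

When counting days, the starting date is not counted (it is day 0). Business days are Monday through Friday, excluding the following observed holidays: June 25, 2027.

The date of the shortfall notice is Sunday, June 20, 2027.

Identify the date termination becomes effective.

The last day of the make-up period: counting 7 business days from Sunday, June 20, 2027 (Jun 21, Jun 22, Jun 23, Jun 24, Jun 28, Jun 29, Jun 30, skipping weekends and the listed holiday on Jun 25) reaches Wednesday, June 30, 2027.
Adding 30 calendar days to June 30, 2027 gives July 30, 2027, which is the date termination becomes effective. July 30, 2027 is a Friday and is not a listed holiday, so no roll-forward applies.

July 30, 2027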